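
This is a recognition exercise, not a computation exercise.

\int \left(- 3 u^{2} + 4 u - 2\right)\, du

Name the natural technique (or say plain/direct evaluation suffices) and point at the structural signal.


Verdict: no special technique — every term is a constant multiple of a power of u; term-wise power-rule integration needs no preliminary transformation.


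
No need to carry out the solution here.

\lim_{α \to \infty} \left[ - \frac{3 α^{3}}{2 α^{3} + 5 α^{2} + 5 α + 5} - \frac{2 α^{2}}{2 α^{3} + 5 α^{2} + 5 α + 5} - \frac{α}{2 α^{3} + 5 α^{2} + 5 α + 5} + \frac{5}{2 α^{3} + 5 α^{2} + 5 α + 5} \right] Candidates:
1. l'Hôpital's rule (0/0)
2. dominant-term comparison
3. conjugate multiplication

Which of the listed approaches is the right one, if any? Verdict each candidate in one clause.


Technique: dominant-term comparison — growth-rate triage: the leading powers of α decide the limit, everything else is noise.
- l'Hôpital's rule (0/0) — as a single quotient the expression runs to ∞/∞ at the limit point — an at-infinity form of the rule would apply, though the leading-growth comparison is the direct reading.
- dominant-term comparison — yes — fits the structure here.
- conjugate multiplication — no divergent radical difference is present for a conjugate pair to cancel.


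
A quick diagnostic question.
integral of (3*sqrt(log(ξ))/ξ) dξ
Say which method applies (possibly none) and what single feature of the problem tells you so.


Technique: u-substitution — structure check: outer function, inner expression log(ξ), inner derivative as a factor — the classic u = log(ξ) pattern.


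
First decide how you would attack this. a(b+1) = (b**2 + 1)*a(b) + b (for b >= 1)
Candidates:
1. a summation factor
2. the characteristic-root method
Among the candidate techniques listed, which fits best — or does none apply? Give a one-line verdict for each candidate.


Technique: a summation factor — with the index-dependent coefficient b**2 + 1, dividing by the cumulative product turns the left side into a pure difference.
- a summation factor — yes, a natural case for it.
- the characteristic-root method — an index-dependent weight blocks the pure exponential ansatz.


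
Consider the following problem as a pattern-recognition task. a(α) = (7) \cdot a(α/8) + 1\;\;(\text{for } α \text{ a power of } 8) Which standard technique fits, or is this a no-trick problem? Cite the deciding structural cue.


Method: the master substitution — treat m = log base 8 of α as the new clock: one recursion step advances m by one while α scales by 8.


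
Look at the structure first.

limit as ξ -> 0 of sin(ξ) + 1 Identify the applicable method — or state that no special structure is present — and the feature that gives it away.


Technique: no special technique — no vanishing denominator and no indeterminate clash at the point — evaluation is immediate.


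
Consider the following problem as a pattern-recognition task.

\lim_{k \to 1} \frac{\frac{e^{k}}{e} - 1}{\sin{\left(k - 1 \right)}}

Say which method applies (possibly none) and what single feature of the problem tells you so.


Best approach: l'Hôpital's rule (0/0) — plug in 1: top and bottom both hit zero, so differentiate each and retry. One could equally expand both pieces locally and compare leading terms; the rule does that in one stroke.


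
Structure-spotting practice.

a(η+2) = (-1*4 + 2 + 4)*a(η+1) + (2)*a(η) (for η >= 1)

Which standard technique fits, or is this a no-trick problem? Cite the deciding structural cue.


Method: the characteristic-root method — because shifting η leaves the equation's coefficients unchanged, exponential trials reduce it to algebra.


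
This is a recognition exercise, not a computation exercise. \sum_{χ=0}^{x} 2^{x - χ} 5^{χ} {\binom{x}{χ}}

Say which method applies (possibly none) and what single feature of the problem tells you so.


Best approach: the binomial theorem — binomial coefficients against complementary powers of 5 and 2: recognize the binomial expansion and resum.


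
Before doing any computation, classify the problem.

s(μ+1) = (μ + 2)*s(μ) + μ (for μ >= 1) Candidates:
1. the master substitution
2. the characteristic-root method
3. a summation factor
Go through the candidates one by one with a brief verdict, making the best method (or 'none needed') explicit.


Diagnosis: a summation factor — normalize by the running product of μ + 2: the left side becomes a difference, and differences sum.
- the master substitution: this is shift-type recursion, outside the divide-and-conquer template.
- the characteristic-root method: the coefficients vary with the index, breaking the constant-coefficient structure the method needs.
- a summation factor — applies; the problem has the shape this method handles.


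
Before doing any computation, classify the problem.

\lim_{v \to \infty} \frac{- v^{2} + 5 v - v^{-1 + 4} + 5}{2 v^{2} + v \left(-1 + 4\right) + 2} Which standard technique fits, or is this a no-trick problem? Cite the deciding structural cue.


Method: dominant-term comparison — divide by the highest power of v present: lower-order terms vanish and the dominant ratio remains. As a single quotient, the ∞/∞ shape would yield to repeated differentiation as well — the growth comparison gets there in one look.


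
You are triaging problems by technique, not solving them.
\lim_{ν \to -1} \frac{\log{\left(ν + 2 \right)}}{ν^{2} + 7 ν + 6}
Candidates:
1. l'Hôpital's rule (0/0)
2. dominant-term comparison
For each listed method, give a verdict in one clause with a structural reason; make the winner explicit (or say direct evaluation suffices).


Best approach: l'Hôpital's rule (0/0) — both numerator and denominator vanish at -1: the genuine 0/0 indeterminate that l'Hôpital exists for. Expanding numerator and denominator to first order gives the same value — the rule automates exactly that.
- l'Hôpital's rule (0/0) — applies; the problem has the shape this method handles.
- dominant-term comparison — leading-power comparison does not apply to this form.


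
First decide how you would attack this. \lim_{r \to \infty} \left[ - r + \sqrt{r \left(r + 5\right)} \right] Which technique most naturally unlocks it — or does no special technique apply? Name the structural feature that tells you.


Technique: conjugate multiplication — this difference gives up after one conjugate multiplication — the radical structure cancels against its conjugate.


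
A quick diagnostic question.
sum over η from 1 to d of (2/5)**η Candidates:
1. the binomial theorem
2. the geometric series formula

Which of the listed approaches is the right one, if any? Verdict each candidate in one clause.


Technique: the geometric series formula — the ratio of consecutive terms is the constant 2/5, independent of the index — a geometric sum.
- the binomial theorem: there is no sum-raised-to-a-power identity hiding in these terms.
- the geometric series formula — yes — fits the structure here.


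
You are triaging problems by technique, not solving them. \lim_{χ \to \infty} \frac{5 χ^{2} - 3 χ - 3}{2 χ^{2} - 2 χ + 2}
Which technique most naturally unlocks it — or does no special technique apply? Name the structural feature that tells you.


Verdict: dominant-term comparison — at large χ only the top-degree terms survive; compare the leading terms and the limit falls out. l'Hôpital's at-infinity variant applies to the expression viewed as a single quotient; the leading-term comparison is the direct route.


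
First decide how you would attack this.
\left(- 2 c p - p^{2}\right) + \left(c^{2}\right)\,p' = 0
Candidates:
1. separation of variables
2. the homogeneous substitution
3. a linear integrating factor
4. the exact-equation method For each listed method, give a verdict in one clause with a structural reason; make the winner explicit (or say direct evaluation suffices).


Diagnosis: the homogeneous substitution — the slope is degree-zero homogeneous: the ratio substitution v = p/c collapses it. This doubles as a Bernoulli equation in the unknown as written; the homogeneous route needs no setup at all.
- separation of variables: the two dependences are entangled, not a clean product of one-variable pieces.
- the homogeneous substitution: applicable, and directly so.
- a linear integrating factor: the unknown enters nonlinearly (through a power, a denominator, or a transcendental function), which the linear integrating-factor recipe cannot absorb as-is — any repair would come from a preliminary substitution, not the factor.
- the exact-equation method — exactness fails on the nose — the mixed partials do not match.


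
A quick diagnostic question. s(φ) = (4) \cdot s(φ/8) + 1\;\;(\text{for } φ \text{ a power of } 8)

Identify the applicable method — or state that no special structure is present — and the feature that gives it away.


Technique: the master substitution — treat m = log base 8 of φ as the new clock: one recursion step advances m by one while φ scales by 8.


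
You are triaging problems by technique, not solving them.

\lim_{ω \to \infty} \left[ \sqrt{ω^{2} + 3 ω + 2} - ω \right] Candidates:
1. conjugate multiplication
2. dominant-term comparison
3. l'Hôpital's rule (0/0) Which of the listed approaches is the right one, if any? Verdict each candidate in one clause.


Verdict: conjugate multiplication — \sqrt{ω^{2} + 3 ω + 2} and ω both blow up, but their difference is tame once the conjugate rationalizes it.
- conjugate multiplication — yes — fits the structure here.
- dominant-term comparison: this is not a rational comparison of growth rates at infinity.
- l'Hôpital's rule (0/0): no quotient structure at all: the clash is ∞ minus ∞, which rationalizing converts into a tractable ratio.


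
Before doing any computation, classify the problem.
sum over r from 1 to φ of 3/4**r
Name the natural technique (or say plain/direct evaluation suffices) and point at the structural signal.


Best approach: the geometric series formula — consecutive terms stand in a fixed index-free ratio — the geometric sum formula closes it.


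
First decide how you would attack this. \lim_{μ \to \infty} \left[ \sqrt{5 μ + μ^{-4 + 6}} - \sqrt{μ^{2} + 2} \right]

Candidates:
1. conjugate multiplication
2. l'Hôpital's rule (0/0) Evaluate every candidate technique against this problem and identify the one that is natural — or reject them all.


Method: conjugate multiplication — the difference \sqrt{5 μ + μ^{-4 + 6}} - \sqrt{μ^{2} + 2} is an ∞ − ∞ stalemate; its conjugate partner breaks the tie.
- conjugate multiplication: yes — fits the structure here.
- l'Hôpital's rule (0/0) — the expression is a difference driving to ∞ − ∞, not a 0/0 quotient — there is no ratio for the rule to differentiate.


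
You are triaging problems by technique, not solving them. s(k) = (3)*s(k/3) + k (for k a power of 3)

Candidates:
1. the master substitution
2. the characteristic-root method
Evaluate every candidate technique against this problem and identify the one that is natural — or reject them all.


Technique: the master substitution — the call at k/3 makes this multiplicative recursion; the master-style substitution converts it to additive.
- the master substitution — applies; the problem has the shape this method handles.
- the characteristic-root method — a divided-index call is not the fixed-shift linear shape that characteristic roots solve.


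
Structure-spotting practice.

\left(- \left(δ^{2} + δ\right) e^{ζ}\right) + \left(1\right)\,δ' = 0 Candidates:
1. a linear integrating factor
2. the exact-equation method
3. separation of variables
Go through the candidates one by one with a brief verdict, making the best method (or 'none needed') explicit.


Verdict: separation of variables — a product of single-variable factors, e^{ζ} and δ^{2} + δ — the textbook separable form. Rearranged, this also fits the Bernoulli template directly; separation reads the product structure as given.
- a linear integrating factor: a nonlinear term in the unknown puts this outside the integrating-factor template.
- the exact-equation method — the cross partial derivatives disagree, so no single potential exists.
- separation of variables — applicable, and directly so.


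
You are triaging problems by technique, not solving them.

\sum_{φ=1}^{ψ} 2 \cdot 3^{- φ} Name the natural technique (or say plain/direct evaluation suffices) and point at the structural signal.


Verdict: the geometric series formula — consecutive terms stand in a fixed index-free ratio — the geometric sum formula closes it.


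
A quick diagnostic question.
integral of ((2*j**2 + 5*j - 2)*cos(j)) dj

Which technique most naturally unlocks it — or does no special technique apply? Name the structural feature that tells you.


Technique: integration by parts — 2*j**2 + 5*j - 2 dies after finitely many derivatives while cos(j) cycles under integration — the tabular/parts setup.


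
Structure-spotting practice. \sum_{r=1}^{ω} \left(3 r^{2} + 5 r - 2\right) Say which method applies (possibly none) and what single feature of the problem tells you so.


Best approach: no special technique — every summand is a constant multiple of a power of r — apply the standard power-sum identities one degree at a time.


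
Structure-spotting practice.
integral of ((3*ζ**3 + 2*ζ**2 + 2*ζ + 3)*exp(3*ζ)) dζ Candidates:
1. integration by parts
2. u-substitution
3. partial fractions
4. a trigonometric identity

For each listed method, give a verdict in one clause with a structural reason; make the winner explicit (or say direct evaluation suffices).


Verdict: integration by parts — a polynomial factor 3*ζ**3 + 2*ζ**2 + 2*ζ + 3 multiplies exp(3*ζ); differentiating 3*ζ**3 + 2*ζ**2 + 2*ζ + 3 lowers its degree while exp(3*ζ) integrates cleanly, so parts wins.
- integration by parts — yes — fits the structure here.
- u-substitution: no subexpression of the integrand serves as a whole-integral substitution inner — individual terms may offer their own, but none carries its derivative as a factor of the full integrand; a working change of variable would have to be constructed from outside the expression.
- partial fractions — the expression is not a ratio of polynomials that decomposes further.
- a trigonometric identity: there is no trigonometric structure at all — the integrand carries no sine or cosine to rewrite.


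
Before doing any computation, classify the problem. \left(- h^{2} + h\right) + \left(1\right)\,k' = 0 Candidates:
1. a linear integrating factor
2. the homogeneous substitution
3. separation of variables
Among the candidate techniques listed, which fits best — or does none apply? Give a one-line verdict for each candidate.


Technique: no special technique — with k absent the equation is not coupled at all: direct integration in h.
- a linear integrating factor — with the unknown absent the integrating factor is a formality; direct integration is the working structure.
- the homogeneous substitution: the ratio substitution does not collapse this equation.
- separation of variables: with no unknown in the slope, separating variables is a formality — the equation integrates directly.


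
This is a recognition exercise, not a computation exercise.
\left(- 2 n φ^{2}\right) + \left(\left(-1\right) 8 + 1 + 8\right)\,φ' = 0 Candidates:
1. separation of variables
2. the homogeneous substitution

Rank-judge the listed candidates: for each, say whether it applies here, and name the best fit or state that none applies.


Technique: separation of variables — one side of the product carries the independent variable, the other the unknown — the textbook separation shape.
- separation of variables — yes, a natural case for it.
- the homogeneous substitution — rescaling both variables together changes the slope, so no ratio substitution collapses it.


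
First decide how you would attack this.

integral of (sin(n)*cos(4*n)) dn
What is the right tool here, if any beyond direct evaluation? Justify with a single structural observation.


Diagnosis: a trigonometric identity — split sin(n)*cos(4*n) with the angle-addition identities: the resulting sum integrates term by term.


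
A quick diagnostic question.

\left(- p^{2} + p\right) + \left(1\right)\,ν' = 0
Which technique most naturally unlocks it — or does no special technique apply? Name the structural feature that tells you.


Technique: no special technique — solved for the derivative, no ν appears — this is antidifferentiation in p wearing ODE clothing.


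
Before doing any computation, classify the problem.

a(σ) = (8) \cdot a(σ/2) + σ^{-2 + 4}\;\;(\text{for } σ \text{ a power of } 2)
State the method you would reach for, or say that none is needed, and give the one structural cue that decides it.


Best approach: the master substitution — the argument contracts 2-fold per step: reindex σ exponentially and solve the linear recurrence in the new index.


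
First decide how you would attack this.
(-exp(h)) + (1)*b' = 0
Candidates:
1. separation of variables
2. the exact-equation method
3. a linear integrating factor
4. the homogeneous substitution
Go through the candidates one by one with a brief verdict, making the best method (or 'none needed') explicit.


Verdict: no special technique — the slope is a function of h alone, so integrate both sides directly.
- separation of variables — any separation here is vacuous (nothing depends on the unknown); direct integration is the honest label.
- the exact-equation method — no dependence on the unknown anywhere: exactness is a label without content here.
- a linear integrating factor: with the unknown absent the integrating factor is a formality; direct integration is the working structure.
- the homogeneous substitution: rescaling both variables together changes the slope, so no ratio substitution collapses it.


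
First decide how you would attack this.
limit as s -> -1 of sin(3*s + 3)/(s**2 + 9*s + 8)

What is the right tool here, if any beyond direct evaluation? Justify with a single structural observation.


Best approach: l'Hôpital's rule (0/0) — plug in -1: top and bottom both hit zero, so differentiate each and retry. One could equally expand both pieces locally and compare leading terms; the rule does that in one stroke.


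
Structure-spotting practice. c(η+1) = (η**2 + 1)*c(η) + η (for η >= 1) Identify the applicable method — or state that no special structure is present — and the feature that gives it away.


Technique: a summation factor — normalize by the running product of η**2 + 1: the left side becomes a difference, and differences sum.


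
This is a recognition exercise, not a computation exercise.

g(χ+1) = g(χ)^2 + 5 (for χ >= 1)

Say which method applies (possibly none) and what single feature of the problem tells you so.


Diagnosis: no special technique — this one you iterate or analyze qualitatively: the nonlinearity defeats linear solution methods.


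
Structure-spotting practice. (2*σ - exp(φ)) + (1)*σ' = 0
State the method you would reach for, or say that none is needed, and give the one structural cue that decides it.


Best approach: a linear integrating factor — the unknown enters only to the first power against a nonzero forcing term — the integrating-factor template applies directly.


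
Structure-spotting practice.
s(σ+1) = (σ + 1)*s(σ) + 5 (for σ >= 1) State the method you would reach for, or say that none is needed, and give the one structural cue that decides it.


Technique: a summation factor — first-order, linear, moving coefficient σ + 1: the discrete analogue of an integrating factor handles it.


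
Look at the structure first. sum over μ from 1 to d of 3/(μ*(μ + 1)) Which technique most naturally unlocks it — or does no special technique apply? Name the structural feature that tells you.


Verdict: telescoping — one partial-fraction pass turns 3/(μ*(μ + 1)) into a shifted difference, and shifted differences telescope.


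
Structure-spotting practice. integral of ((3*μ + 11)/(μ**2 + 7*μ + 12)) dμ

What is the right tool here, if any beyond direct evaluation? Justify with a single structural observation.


Technique: partial fractions — each factor of μ**2 + 7*μ + 12 owns one elementary piece of the integrand — separate them and integrate piecewise.


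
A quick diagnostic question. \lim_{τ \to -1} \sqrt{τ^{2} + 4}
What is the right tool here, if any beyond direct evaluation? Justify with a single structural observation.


Verdict: no special technique — the function is continuous at -1; evaluation is itself the limit, no machinery required.


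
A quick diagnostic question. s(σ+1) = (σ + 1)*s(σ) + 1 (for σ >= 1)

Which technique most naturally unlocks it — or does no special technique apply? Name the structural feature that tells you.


Verdict: a summation factor — one step of memory with a weight σ + 1 that changes as the index grows — the summation-factor construction is built for this.


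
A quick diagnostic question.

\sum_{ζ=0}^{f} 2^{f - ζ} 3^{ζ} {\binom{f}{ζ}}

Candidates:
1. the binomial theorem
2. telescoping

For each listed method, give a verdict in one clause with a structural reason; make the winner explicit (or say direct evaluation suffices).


Diagnosis: the binomial theorem — the binomial coefficients weight matched powers of 3 and 2, which is exactly the expansion of a binomial power.
- the binomial theorem — yes, a natural case for it.
- telescoping: neither a shifted-difference shape nor integer-spaced poles are present.


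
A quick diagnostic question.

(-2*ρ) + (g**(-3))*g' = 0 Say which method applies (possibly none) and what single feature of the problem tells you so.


Method: separation of variables — separating collects all g-dependence with the derivative and leaves all ρ-dependence opposite: variables separate. An exactness check succeeds on this form as well — separation and the potential function arrive at the same answer, separation more directly.


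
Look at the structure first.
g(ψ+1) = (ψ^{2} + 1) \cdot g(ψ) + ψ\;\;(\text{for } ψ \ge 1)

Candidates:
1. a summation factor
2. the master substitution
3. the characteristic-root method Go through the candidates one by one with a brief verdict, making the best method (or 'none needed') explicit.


Method: a summation factor — it is first-order linear but the coefficient ψ^{2} + 1 depends on the index, so multiply through by a summation factor to telescope it.
- a summation factor — applicable, and directly so.
- the master substitution: the recursive argument is a shift of the index, not a fixed fraction of it.
- the characteristic-root method: an index-dependent weight blocks the pure exponential ansatz.


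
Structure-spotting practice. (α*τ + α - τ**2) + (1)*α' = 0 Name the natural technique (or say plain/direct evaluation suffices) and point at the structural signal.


Verdict: a linear integrating factor — linear in the unknown with genuine forcing: multiply through by the exponential of the integrated coefficient and the left side closes into one derivative.


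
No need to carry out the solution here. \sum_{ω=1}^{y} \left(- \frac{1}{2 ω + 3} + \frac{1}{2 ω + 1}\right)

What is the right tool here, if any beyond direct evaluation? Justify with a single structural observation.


Technique: telescoping — each term adds \frac{1}{2 ω + 1} and subtracts the same expression advanced one index; that subtracted piece cancels against the next term's added copy — only the boundary terms survive.


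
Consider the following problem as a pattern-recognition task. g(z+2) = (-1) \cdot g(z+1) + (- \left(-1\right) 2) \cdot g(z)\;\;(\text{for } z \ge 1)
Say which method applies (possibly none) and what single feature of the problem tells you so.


Best approach: the characteristic-root method — because shifting z leaves the equation's coefficients unchanged, exponential trials reduce it to algebra.


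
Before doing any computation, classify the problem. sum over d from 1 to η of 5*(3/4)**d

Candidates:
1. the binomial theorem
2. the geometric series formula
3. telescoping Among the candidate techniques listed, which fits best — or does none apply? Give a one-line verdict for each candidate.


Method: the geometric series formula — each term is 3/4 times the previous one, so the geometric-series formula applies directly.
- the binomial theorem: no binomial coefficients pair up with complementary powers here.
- the geometric series formula — applies; the problem has the shape this method handles.
- telescoping — neither a shifted-difference shape nor integer-spaced poles are present.


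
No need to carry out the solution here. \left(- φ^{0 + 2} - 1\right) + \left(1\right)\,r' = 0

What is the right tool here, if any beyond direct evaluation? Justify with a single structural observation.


Diagnosis: no special technique — the slope is a pure function of φ; integrate both sides and be done.


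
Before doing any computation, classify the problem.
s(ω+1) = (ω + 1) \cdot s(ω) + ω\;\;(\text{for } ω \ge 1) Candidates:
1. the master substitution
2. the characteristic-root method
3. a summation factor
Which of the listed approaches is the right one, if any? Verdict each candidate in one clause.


Verdict: a summation factor — with the index-dependent coefficient ω + 1, dividing by the cumulative product turns the left side into a pure difference.
- the master substitution: no fixed divisor shrinks the index between calls.
- the characteristic-root method — the coefficients change with the index, which the root method cannot absorb.
- a summation factor — applies; the problem has the shape this method handles.


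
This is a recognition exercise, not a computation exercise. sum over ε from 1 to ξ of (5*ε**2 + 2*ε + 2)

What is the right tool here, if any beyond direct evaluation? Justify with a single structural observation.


Method: no special technique — every summand is a constant multiple of a power of ε — apply the standard power-sum identities one degree at a time.


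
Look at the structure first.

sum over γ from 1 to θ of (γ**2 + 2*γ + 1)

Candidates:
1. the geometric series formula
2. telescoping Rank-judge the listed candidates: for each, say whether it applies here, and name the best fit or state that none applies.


Best approach: no special technique — recognize the absence of structure: constant-multiple powers of γ summed plainly, no special method required.
- the geometric series formula — there is no constant term-to-term ratio.
- telescoping — as presented, consecutive terms share no shifted copy to cancel against — no rewrite is on display to change that.


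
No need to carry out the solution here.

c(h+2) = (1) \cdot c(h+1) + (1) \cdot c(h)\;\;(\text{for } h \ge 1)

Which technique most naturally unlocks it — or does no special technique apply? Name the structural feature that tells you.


Method: the characteristic-root method — shift-invariance with fixed coefficients calls for exponential trials; the characteristic polynomial finds every r^h.


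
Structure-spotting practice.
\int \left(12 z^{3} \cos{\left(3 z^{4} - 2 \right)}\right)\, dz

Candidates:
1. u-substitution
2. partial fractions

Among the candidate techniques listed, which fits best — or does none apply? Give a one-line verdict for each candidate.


Verdict: u-substitution — the only nontrivial dependence routes through 3 z^{4} - 2, whose derivative supplies the leftover factor up to a constant multiple — u = 3 z^{4} - 2 flattens it.
- u-substitution: applies; the problem has the shape this method handles.
- partial fractions: the expression is not a ratio of polynomials that decomposes further.


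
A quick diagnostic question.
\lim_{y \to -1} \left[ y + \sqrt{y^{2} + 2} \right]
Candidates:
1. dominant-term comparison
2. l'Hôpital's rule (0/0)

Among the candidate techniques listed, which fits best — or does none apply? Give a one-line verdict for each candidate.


Diagnosis: no special technique — nothing blocks direct substitution at -1: plug in and finish.
- dominant-term comparison: no dominant power emerges to decide the limit by degree comparison.
- l'Hôpital's rule (0/0): evaluation at the point is determinate, so the rule has nothing to repair.


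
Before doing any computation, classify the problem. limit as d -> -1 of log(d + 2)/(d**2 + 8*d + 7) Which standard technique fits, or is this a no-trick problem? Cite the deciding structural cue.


Diagnosis: l'Hôpital's rule (0/0) — both numerator and denominator vanish at -1: the genuine 0/0 indeterminate that l'Hôpital exists for. Expanding numerator and denominator to first order gives the same value — the rule automates exactly that.


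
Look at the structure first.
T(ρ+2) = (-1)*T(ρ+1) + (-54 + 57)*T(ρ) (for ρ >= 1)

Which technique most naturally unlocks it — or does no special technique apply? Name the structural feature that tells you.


Best approach: the characteristic-root method — try a geometric ansatz r^ρ: constant coefficients turn the recurrence into one polynomial equation in r.


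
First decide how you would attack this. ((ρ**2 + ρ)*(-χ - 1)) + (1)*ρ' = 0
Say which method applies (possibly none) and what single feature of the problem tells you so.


Best approach: separation of variables — all dependence on the two variables factors apart, the defining separable shape. A Bernoulli substitution applies to this equation as given; separation takes the same equation in its displayed form.


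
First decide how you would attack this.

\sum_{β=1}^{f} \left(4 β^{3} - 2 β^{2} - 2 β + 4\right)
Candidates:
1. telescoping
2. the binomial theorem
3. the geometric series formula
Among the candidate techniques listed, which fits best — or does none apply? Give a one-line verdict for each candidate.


Technique: no special technique — recognize the absence of structure: constant-multiple powers of β summed plainly, no special method required.
- telescoping — in the displayed form, no term reappears at a neighboring index to cancel against.
- the binomial theorem: there is no pair of bases whose matched powers would reassemble into a single binomial power.
- the geometric series formula — there is no constant term-to-term ratio.


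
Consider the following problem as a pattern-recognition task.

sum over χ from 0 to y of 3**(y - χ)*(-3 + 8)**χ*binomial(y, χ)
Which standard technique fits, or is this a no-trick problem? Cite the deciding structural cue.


Technique: the binomial theorem — the summand is term χ of a binomial expansion in (-3 + 8) and 3; the whole sum is a single power.


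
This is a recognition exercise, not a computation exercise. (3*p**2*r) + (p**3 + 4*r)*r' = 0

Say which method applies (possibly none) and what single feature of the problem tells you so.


Method: the exact-equation method — because the two cross partials coincide, the form is conservative as written — recover its potential in (p, r).


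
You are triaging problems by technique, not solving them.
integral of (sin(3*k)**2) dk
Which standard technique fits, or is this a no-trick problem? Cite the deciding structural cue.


Method: a trigonometric identity — reduce sin(3*k)**2 with the power-reduction formula and the integral becomes first-degree trigonometry.


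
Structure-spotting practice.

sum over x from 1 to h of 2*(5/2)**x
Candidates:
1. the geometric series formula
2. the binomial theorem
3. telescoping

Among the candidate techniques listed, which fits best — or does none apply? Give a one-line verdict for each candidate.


Technique: the geometric series formula — each summand is the previous one scaled by 5/2; that constant multiplier is itself the geometric structure.
- the geometric series formula — applicable, and directly so.
- the binomial theorem — the terms do not reassemble into a binomial power.
- telescoping — the summand is not presented as a shifted difference — a telescoping rewrite may exist, but the displayed structure does not offer one.


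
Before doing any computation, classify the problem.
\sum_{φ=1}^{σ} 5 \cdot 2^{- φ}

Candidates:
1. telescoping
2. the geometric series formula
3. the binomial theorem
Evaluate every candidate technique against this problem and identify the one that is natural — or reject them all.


Method: the geometric series formula — consecutive terms stand in a fixed index-free ratio — the geometric sum formula closes it.
- telescoping — as presented, consecutive terms share no shifted copy to cancel against — no rewrite is on display to change that.
- the geometric series formula — applicable, and directly so.
- the binomial theorem: the terms do not reassemble into a binomial power.


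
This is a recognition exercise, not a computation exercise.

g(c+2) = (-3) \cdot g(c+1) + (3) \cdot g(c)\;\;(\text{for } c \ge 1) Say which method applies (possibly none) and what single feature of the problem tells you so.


Diagnosis: the characteristic-root method — no index-dependence in the weights and nothing inhomogeneous: classic characteristic-equation setup.


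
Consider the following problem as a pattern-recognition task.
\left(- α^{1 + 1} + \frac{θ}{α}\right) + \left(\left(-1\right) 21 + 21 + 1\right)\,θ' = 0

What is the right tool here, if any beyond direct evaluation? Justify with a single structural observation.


Verdict: a linear integrating factor — linear in the unknown with genuine forcing: multiply through by the exponential of the integrated coefficient and the left side closes into one derivative.


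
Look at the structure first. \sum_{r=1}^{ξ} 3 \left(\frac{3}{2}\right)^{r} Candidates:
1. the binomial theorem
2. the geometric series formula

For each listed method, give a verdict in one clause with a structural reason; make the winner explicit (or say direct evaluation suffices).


Diagnosis: the geometric series formula — term-over-term division gives \frac{3}{2} every time — index-free ratio, geometric sum formula applies.
- the binomial theorem — the summand does not match any term pattern of an expanded binomial power.
- the geometric series formula: yes — fits the structure here.


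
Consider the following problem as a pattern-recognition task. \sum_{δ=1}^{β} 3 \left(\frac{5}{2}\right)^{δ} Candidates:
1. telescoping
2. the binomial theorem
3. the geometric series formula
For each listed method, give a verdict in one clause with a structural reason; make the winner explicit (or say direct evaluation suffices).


Method: the geometric series formula — check a ratio of consecutive terms: it is \frac{5}{2}, independent of the index, so the geometric formula closes the sum.
- telescoping — writing out consecutive terms as given produces no pairwise cancellation.
- the binomial theorem: there is no pair of bases whose matched powers would reassemble into a single binomial power.
- the geometric series formula — a fit — the right tool for this form.


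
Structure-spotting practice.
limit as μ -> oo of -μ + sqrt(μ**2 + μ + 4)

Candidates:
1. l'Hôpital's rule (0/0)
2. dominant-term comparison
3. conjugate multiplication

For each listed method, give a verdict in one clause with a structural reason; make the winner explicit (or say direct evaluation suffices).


Best approach: conjugate multiplication — divergence minus divergence hides a finite answer — expose it by pairing sqrt(μ**2 + μ + 4) - μ with its conjugate.
- l'Hôpital's rule (0/0) — no quotient structure at all: the clash is ∞ minus ∞, which rationalizing converts into a tractable ratio.
- dominant-term comparison — this limit is not decided by comparing leading-term growth at infinity.
- conjugate multiplication — applies; the problem has the shape this method handles.


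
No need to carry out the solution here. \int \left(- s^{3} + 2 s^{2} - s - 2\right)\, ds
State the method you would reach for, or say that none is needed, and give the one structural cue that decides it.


Method: no special technique — the integrand is a sum of constant multiples of powers of s — integrate term by term.


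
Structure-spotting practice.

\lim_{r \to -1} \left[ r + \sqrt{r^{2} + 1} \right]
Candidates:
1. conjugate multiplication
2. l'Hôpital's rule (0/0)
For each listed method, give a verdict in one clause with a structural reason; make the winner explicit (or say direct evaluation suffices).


Technique: no special technique — no zero denominators, no indeterminate clash at -1 — substitute and read off the value.
- conjugate multiplication — rationalization has no target — no divergent radical difference appears.
- l'Hôpital's rule (0/0) — substituting the point produces a determinate value, not a 0 over 0 clash.


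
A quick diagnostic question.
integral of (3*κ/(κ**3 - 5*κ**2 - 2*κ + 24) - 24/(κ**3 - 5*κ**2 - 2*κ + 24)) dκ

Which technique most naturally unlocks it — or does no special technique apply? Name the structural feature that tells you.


Verdict: partial fractions — each factor of κ**3 - 5*κ**2 - 2*κ + 24 owns one elementary piece of the integrand — separate them and integrate piecewise.


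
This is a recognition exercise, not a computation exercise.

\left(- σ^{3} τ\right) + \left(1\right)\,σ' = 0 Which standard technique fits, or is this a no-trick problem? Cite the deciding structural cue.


Best approach: separation of variables — one side of the product carries the independent variable, the other the unknown — the textbook separation shape.


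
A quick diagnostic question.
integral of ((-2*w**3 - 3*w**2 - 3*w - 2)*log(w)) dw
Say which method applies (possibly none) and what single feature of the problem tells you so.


Best approach: integration by parts — the presence of log(w) against a polynomial factor is the standard differentiate-the-log setup.


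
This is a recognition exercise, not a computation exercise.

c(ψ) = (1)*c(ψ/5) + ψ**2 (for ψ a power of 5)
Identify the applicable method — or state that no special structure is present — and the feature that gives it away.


Best approach: the master substitution — divide-the-index recursion (ψ/5 inside the call) straightens out once the index is rewritten as 5^m.


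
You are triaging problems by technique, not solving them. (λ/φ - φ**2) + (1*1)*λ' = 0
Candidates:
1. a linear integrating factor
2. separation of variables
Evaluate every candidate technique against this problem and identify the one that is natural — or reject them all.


Method: a linear integrating factor — linear in the unknown with genuine forcing: multiply through by the exponential of the integrated coefficient and the left side closes into one derivative.
- a linear integrating factor — yes, a natural case for it.
- separation of variables — no algebra isolates the independent variable on one side and the unknown on the other.


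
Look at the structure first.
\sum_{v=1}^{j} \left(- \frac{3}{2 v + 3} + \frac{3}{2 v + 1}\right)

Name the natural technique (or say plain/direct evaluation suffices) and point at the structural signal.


Verdict: telescoping — spot the paired structure — each term adds \frac{3}{2 v + 1} and subtracts its successor value, which the next term restores: the definition of a telescoping chain.


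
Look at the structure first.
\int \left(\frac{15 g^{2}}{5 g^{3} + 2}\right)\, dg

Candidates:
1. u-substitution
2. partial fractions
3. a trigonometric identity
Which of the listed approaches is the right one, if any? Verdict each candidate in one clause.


Diagnosis: u-substitution — read it as f(5 g^{3} + 2) times a constant multiple of d(5 g^{3} + 2): one substitution, u = 5 g^{3} + 2, finishes it.
- u-substitution: applicable, and directly so.
- partial fractions — proper and rational, yes, but the denominator has no factorization over the rationals to exploit.
- a trigonometric identity — with no trigonometric functions present, identity rewriting has no target.
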